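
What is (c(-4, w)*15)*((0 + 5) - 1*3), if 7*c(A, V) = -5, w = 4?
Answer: -150/7 ≈ -21.429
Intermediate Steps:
c(A, V) = -5/7 (c(A, V) = (⅐)*(-5) = -5/7)
(c(-4, w)*15)*((0 + 5) - 1*3) = (-5/7*15)*((0 + 5) - 1*3) = -75*(5 - 3)/7 = -75/7*2 = -150/7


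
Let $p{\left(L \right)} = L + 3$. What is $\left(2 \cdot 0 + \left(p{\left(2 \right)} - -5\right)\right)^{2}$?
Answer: $100$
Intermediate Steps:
$p{\left(L \right)} = 3 + L$
$\left(2 \cdot 0 + \left(p{\left(2 \right)} - -5\right)\right)^{2} = \left(2 \cdot 0 + \left(\left(3 + 2\right) - -5\right)\right)^{2} = \left(0 + \left(5 + 5\right)\right)^{2} = \left(0 + 10\right)^{2} = 10^{2} = 100$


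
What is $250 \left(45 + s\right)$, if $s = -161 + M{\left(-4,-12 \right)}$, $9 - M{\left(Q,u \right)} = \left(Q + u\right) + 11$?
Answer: $-25500$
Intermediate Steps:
$M{\left(Q,u \right)} = -2 - Q - u$ ($M{\left(Q,u \right)} = 9 - \left(\left(Q + u\right) + 11\right) = 9 - \left(11 + Q + u\right) = -2 - Q - u$)
$s = -147$ ($s = -161 - -14 = -161 + \left(-2 + 4 + 12\right) = -161 + 14 = -147$)
$250 \left(45 + s\right) = 250 \left(45 - 147\right) = 250 \left(-102\right) = -25500$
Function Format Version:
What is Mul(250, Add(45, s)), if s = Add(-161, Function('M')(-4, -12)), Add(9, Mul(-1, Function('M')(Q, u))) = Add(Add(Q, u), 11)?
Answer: -25500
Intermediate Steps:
Function('M')(Q, u) = Add(-2, Mul(-1, Q), Mul(-1, u)) (Function('M')(Q, u) = Add(9, Mul(-1, Add(Add(Q, u), 11))) = Add(9, Mul(-1, Add(11, Q, u))) = Add(9, Add(-11, Mul(-1, Q), Mul(-1, u))) = Add(-2, Mul(-1, Q), Mul(-1, u)))
s = -147 (s = Add(-161, Add(-2, Mul(-1, -4), Mul(-1, -12))) = Add(-161, Add(-2, 4, 12)) = Add(-161, 14) = -147)
Mul(250, Add(45, s)) = Mul(250, Add(45, -147)) = Mul(250, -102) = -25500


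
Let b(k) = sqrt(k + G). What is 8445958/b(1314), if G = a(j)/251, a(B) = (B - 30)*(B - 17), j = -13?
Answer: 4222979*sqrt(5194194)/41388 ≈ 2.3254e+5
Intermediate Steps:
a(B) = (-30 + B)*(-17 + B)
G = 1290/251 (G = (510 + (-13)**2 - 47*(-13))/251 = (510 + 169 + 611)*(1/251) = 1290*(1/251) = 1290/251 ≈ 5.1394)
b(k) = sqrt(1290/251 + k) (b(k) = sqrt(k + 1290/251) = sqrt(1290/251 + k))
8445958/b(1314) = 8445958/((sqrt(323790 + 63001*1314)/251)) = 8445958/((sqrt(323790 + 82783314)/251)) = 8445958/((sqrt(83107104)/251)) = 8445958/(((4*sqrt(5194194))/251)) = 8445958/((4*sqrt(5194194)/251)) = 8445958*(sqrt(5194194)/82776) = 4222979*sqrt(5194194)/41388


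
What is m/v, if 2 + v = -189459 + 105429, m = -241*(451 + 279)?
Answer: 87965/42016 ≈ 2.0936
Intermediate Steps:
m = -175930 (m = -241*730 = -175930)
v = -84032 (v = -2 + (-189459 + 105429) = -2 - 84030 = -84032)
m/v = -175930/(-84032) = -175930*(-1/84032) = 87965/42016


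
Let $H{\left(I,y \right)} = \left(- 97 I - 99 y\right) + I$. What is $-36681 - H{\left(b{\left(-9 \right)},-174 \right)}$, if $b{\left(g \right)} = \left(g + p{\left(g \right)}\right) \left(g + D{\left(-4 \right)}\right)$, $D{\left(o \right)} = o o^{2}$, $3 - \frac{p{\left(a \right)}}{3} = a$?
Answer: $-243123$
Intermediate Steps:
$p{\left(a \right)} = 9 - 3 a$
$D{\left(o \right)} = o^{3}$
$b{\left(g \right)} = \left(-64 + g\right) \left(9 - 2 g\right)$ ($b{\left(g \right)} = \left(g - \left(-9 + 3 g\right)\right) \left(g + \left(-4\right)^{3}\right) = \left(9 - 2 g\right) \left(g - 64\right) = \left(9 - 2 g\right) \left(-64 + g\right) = \left(-64 + g\right) \left(9 - 2 g\right)$)
$H{\left(I,y \right)} = - 99 y - 96 I$ ($H{\left(I,y \right)} = \left(- 99 y - 97 I\right) + I = - 99 y - 96 I$)
$-36681 - H{\left(b{\left(-9 \right)},-174 \right)} = -36681 - \left(\left(-99\right) \left(-174\right) - 96 \left(-576 - 2 \left(-9\right)^{2} + 137 \left(-9\right)\right)\right) = -36681 - \left(17226 - 96 \left(-576 - 162 - 1233\right)\right) = -36681 - \left(17226 - -189216\right) = -36681 - \left(17226 + 189216\right) = -36681 - 206442 = -243123$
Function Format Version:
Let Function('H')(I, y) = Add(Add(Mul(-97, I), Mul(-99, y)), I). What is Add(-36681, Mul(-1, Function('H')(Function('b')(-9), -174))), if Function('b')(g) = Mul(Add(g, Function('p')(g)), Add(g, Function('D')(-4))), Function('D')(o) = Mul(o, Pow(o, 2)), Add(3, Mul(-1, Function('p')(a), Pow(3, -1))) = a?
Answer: -243123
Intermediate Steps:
Function('p')(a) = Add(9, Mul(-3, a))
Function('D')(o) = Pow(o, 3)
Function('b')(g) = Mul(Add(-64, g), Add(9, Mul(-2, g))) (Function('b')(g) = Mul(Add(g, Add(9, Mul(-3, g))), Add(g, Pow(-4, 3))) = Mul(Add(9, Mul(-2, g)), Add(g, -64)) = Mul(Add(9, Mul(-2, g)), Add(-64, g)) = Mul(Add(-64, g), Add(9, Mul(-2, g))))
Function('H')(I, y) = Add(Mul(-99, y), Mul(-96, I)) (Function('H')(I, y) = Add(Add(Mul(-99, y), Mul(-97, I)), I) = Add(Mul(-99, y), Mul(-96, I)))
Add(-36681, Mul(-1, Function('H')(Function('b')(-9), -174))) = Add(-36681, Mul(-1, Add(Mul(-99, -174), Mul(-96, Add(-576, Mul(-2, Pow(-9, 2)), Mul(137, -9)))))) = Add(-36681, Mul(-1, Add(17226, Mul(-96, Add(-576, Mul(-2, 81), -1233))))) = Add(-36681, Mul(-1, Add(17226, Mul(-96, Add(-576, -162, -1233))))) = Add(-36681, Mul(-1, Add(17226, Mul(-96, -1971)))) = Add(-36681, Mul(-1, Add(17226, 189216))) = Add(-36681, Mul(-1, 206442)) = Add(-36681, -206442) = -243123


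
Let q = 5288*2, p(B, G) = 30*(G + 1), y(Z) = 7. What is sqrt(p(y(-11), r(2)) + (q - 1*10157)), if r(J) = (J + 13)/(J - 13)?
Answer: 67*sqrt(11)/11 ≈ 20.201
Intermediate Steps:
r(J) = (13 + J)/(-13 + J)
p(B, G) = 30 + 30*G (p(B, G) = 30*(1 + G) = 30 + 30*G)
q = 10576
sqrt(p(y(-11), r(2)) + (q - 1*10157)) = sqrt((30 + 30*((13 + 2)/(-13 + 2))) + (10576 - 1*10157)) = sqrt((30 + 30*(15/(-11))) + (10576 - 10157)) = sqrt((30 + 30*(-1/11*15)) + 419) = sqrt((30 + 30*(-15/11)) + 419) = sqrt((30 - 450/11) + 419) = sqrt(-120/11 + 419) = sqrt(4489/11) = 67*sqrt(11)/11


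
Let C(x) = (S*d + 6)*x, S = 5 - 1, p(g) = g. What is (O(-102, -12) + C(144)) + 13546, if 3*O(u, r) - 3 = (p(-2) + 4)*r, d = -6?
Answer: 10947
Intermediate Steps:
S = 4
O(u, r) = 1 + 2*r/3 (O(u, r) = 1 + ((-2 + 4)*r)/3 = 1 + (2*r)/3 = 1 + 2*r/3)
C(x) = -18*x (C(x) = (4*(-6) + 6)*x = (-24 + 6)*x = -18*x)
(O(-102, -12) + C(144)) + 13546 = ((1 + (⅔)*(-12)) - 18*144) + 13546 = ((1 - 8) - 2592) + 13546 = (-7 - 2592) + 13546 = -2599 + 13546 = 10947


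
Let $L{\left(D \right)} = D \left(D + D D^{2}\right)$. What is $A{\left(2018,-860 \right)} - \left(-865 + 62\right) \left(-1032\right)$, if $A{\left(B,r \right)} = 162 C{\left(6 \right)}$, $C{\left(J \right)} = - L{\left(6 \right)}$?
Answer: $-1044480$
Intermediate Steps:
$L{\left(D \right)} = D \left(D + D^{3}\right)$
$C{\left(J \right)} = -1332$ ($C{\left(J \right)} = - (6^{2} + 6^{4}) = - (36 + 1296) = \left(-1\right) 1332 = -1332$)
$A{\left(B,r \right)} = -215784$ ($A{\left(B,r \right)} = 162 \left(-1332\right) = -215784$)
$A{\left(2018,-860 \right)} - \left(-865 + 62\right) \left(-1032\right) = -215784 - \left(-865 + 62\right) \left(-1032\right) = -215784 - \left(-803\right) \left(-1032\right) = -215784 - 828696 = -1044480$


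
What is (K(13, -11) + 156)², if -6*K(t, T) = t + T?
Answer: 218089/9 ≈ 24232.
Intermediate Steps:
K(t, T) = -T/6 - t/6 (K(t, T) = -(t + T)/6 = -(T + t)/6 = -T/6 - t/6)
(K(13, -11) + 156)² = ((-⅙*(-11) - ⅙*13) + 156)² = ((11/6 - 13/6) + 156)² = (-⅓ + 156)² = (467/3)² = 218089/9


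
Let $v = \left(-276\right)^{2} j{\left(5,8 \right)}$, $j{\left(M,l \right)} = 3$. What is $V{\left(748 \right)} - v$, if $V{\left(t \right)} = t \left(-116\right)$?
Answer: $-315296$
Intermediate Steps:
$V{\left(t \right)} = - 116 t$
$v = 228528$ ($v = \left(-276\right)^{2} \cdot 3 = 76176 \cdot 3 = 228528$)
$V{\left(748 \right)} - v = \left(-116\right) 748 - 228528 = -86768 - 228528 = -315296$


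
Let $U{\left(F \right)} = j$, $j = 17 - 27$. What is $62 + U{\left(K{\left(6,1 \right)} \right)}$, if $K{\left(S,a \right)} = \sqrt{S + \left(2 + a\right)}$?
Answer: $52$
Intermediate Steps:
$j = -10$
$K{\left(S,a \right)} = \sqrt{2 + S + a}$
$U{\left(F \right)} = -10$
$62 + U{\left(K{\left(6,1 \right)} \right)} = 62 - 10 = 52$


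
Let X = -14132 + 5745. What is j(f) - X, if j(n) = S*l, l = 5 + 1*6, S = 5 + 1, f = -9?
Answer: 8453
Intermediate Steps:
S = 6
l = 11 (l = 5 + 6 = 11)
j(n) = 66 (j(n) = 6*11 = 66)
X = -8387
j(f) - X = 66 - 1*(-8387) = 66 + 8387 = 8453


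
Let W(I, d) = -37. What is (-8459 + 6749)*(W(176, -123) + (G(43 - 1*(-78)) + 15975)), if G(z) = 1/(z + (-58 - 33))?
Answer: -27254037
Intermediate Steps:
G(z) = 1/(-91 + z) (G(z) = 1/(z - 91) = 1/(-91 + z))
(-8459 + 6749)*(W(176, -123) + (G(43 - 1*(-78)) + 15975)) = (-8459 + 6749)*(-37 + (1/(-91 + (43 - 1*(-78))) + 15975)) = -1710*(-37 + (1/(-91 + (43 + 78)) + 15975)) = -1710*(-37 + (1/(-91 + 121) + 15975)) = -1710*(-37 + (1/30 + 15975)) = -1710*(-37 + 479251/30) = -1710*478141/30 = -27254037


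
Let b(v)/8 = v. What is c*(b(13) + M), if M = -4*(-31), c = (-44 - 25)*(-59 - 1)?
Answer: 943920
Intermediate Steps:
c = 4140 (c = -69*(-60) = 4140)
M = 124
b(v) = 8*v
c*(b(13) + M) = 4140*(8*13 + 124) = 4140*(104 + 124) = 4140*228 = 943920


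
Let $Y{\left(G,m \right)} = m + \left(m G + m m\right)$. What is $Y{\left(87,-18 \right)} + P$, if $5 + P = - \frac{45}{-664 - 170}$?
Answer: $- \frac{351655}{278} \approx -1264.9$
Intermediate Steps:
$P = - \frac{1375}{278}$ ($P = -5 - \frac{45}{-664 - 170} = -5 - \frac{45}{-834} = -5 - - \frac{15}{278} = -5 + \frac{15}{278} = - \frac{1375}{278} \approx -4.946$)
$Y{\left(G,m \right)} = m + m^{2} + G m$ ($Y{\left(G,m \right)} = m + \left(G m + m^{2}\right) = m + \left(m^{2} + G m\right) = m + m^{2} + G m$)
$Y{\left(87,-18 \right)} + P = - 18 \left(1 + 87 - 18\right) - \frac{1375}{278} = \left(-18\right) 70 - \frac{1375}{278} = -1260 - \frac{1375}{278} = - \frac{351655}{278}$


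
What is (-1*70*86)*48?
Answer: -288960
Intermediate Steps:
(-1*70*86)*48 = -70*86*48 = -6020*48 = -288960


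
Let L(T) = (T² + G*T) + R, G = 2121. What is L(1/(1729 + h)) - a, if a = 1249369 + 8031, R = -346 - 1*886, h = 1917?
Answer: -16731385170545/13293316 ≈ -1.2586e+6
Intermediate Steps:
R = -1232 (R = -346 - 886 = -1232)
a = 1257400
L(T) = -1232 + T² + 2121*T (L(T) = (T² + 2121*T) - 1232 = -1232 + T² + 2121*T)
L(1/(1729 + h)) - a = (-1232 + (1/(1729 + 1917))² + 2121/(1729 + 1917)) - 1*1257400 = (-1232 + (1/3646)² + 2121/3646) - 1257400 = (-1232 + (1/3646)² + 2121*(1/3646)) - 1257400 = (-1232 + 1/13293316 + 2121/3646) - 1257400 = -16369632145/13293316 - 1257400 = -16731385170545/13293316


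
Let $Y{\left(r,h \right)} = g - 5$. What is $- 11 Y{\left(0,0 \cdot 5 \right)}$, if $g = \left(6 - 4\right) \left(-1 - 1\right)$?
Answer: $99$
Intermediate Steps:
$g = -4$ ($g = 2 \left(-2\right) = -4$)
$Y{\left(r,h \right)} = -9$ ($Y{\left(r,h \right)} = -4 - 5 = -9$)
$- 11 Y{\left(0,0 \cdot 5 \right)} = \left(-11\right) \left(-9\right) = 99$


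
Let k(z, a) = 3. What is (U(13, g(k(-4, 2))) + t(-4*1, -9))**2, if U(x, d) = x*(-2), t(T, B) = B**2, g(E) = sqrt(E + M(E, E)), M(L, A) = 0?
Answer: 3025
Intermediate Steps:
g(E) = sqrt(E) (g(E) = sqrt(E + 0) = sqrt(E))
U(x, d) = -2*x
(U(13, g(k(-4, 2))) + t(-4*1, -9))**2 = (-2*13 + (-9)**2)**2 = (-26 + 81)**2 = 55**2 = 3025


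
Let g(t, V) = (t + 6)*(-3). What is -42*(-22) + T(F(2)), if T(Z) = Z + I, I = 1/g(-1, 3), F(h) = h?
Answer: 13889/15 ≈ 925.93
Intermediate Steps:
g(t, V) = -18 - 3*t (g(t, V) = (6 + t)*(-3) = -18 - 3*t)
I = -1/15 (I = 1/(-18 - 3*(-1)) = 1/(-18 + 3) = 1/(-15) = -1/15 ≈ -0.066667)
T(Z) = -1/15 + Z (T(Z) = Z - 1/15 = -1/15 + Z)
-42*(-22) + T(F(2)) = -42*(-22) + (-1/15 + 2) = 924 + 29/15 = 13889/15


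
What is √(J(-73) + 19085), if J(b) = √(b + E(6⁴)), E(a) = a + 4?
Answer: √(19085 + √1227) ≈ 138.28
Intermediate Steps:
E(a) = 4 + a
J(b) = √(1300 + b) (J(b) = √(b + (4 + 6⁴)) = √(b + (4 + 1296)) = √(b + 1300) = √(1300 + b))
√(J(-73) + 19085) = √(√(1300 - 73) + 19085) = √(√1227 + 19085) = √(19085 + √1227)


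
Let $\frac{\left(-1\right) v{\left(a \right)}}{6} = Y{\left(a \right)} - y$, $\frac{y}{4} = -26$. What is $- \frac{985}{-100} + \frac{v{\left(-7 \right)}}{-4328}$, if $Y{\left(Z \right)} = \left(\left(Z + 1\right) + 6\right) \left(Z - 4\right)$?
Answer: $\frac{108137}{10820} \approx 9.9942$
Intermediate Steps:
$y = -104$ ($y = 4 \left(-26\right) = -104$)
$Y{\left(Z \right)} = \left(-4 + Z\right) \left(7 + Z\right)$ ($Y{\left(Z \right)} = \left(\left(1 + Z\right) + 6\right) \left(-4 + Z\right) = \left(7 + Z\right) \left(-4 + Z\right) = \left(-4 + Z\right) \left(7 + Z\right)$)
$v{\left(a \right)} = -456 - 18 a - 6 a^{2}$ ($v{\left(a \right)} = - 6 \left(\left(-28 + a^{2} + 3 a\right) - -104\right) = - 6 \left(\left(-28 + a^{2} + 3 a\right) + 104\right) = - 6 \left(76 + a^{2} + 3 a\right) = -456 - 18 a - 6 a^{2}$)
$- \frac{985}{-100} + \frac{v{\left(-7 \right)}}{-4328} = - \frac{985}{-100} + \frac{-456 - -126 - 6 \left(-7\right)^{2}}{-4328} = \left(-985\right) \left(- \frac{1}{100}\right) + \left(-456 + 126 - 294\right) \left(- \frac{1}{4328}\right) = \frac{197}{20} + \left(-456 + 126 - 294\right) \left(- \frac{1}{4328}\right) = \frac{197}{20} - - \frac{78}{541} = \frac{197}{20} + \frac{78}{541} = \frac{108137}{10820}$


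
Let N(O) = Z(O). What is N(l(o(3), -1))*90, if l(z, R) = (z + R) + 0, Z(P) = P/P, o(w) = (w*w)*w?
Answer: 90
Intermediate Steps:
o(w) = w³ (o(w) = w²*w = w³)
Z(P) = 1
l(z, R) = R + z (l(z, R) = (R + z) + 0 = R + z)
N(O) = 1
N(l(o(3), -1))*90 = 1*90 = 90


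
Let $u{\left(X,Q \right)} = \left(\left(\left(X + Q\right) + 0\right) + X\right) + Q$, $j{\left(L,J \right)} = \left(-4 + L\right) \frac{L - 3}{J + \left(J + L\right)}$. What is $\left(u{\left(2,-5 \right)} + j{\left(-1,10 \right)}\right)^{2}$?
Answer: $\frac{8836}{361} \approx 24.476$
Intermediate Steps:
$j{\left(L,J \right)} = \frac{\left(-4 + L\right) \left(-3 + L\right)}{L + 2 J}$ ($j{\left(L,J \right)} = \left(-4 + L\right) \frac{-3 + L}{L + 2 J} = \frac{\left(-4 + L\right) \left(-3 + L\right)}{L + 2 J}$)
$u{\left(X,Q \right)} = 2 Q + 2 X$ ($u{\left(X,Q \right)} = \left(\left(\left(Q + X\right) + 0\right) + X\right) + Q = \left(\left(Q + X\right) + X\right) + Q = \left(Q + 2 X\right) + Q = 2 Q + 2 X$)
$\left(u{\left(2,-5 \right)} + j{\left(-1,10 \right)}\right)^{2} = \left(\left(2 \left(-5\right) + 2 \cdot 2\right) + \frac{12 + \left(-1\right)^{2} - -7}{-1 + 2 \cdot 10}\right)^{2} = \left(\left(-10 + 4\right) + \frac{12 + 1 + 7}{-1 + 20}\right)^{2} = \left(-6 + \frac{1}{19} \cdot 20\right)^{2} = \left(-6 + \frac{20}{19}\right)^{2} = \left(- \frac{94}{19}\right)^{2} = \frac{8836}{361}$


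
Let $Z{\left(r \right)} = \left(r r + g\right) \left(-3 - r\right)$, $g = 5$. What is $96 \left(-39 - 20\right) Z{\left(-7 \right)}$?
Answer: $-1223424$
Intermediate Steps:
$Z{\left(r \right)} = \left(-3 - r\right) \left(5 + r^{2}\right)$ ($Z{\left(r \right)} = \left(r r + 5\right) \left(-3 - r\right) = \left(r^{2} + 5\right) \left(-3 - r\right) = \left(5 + r^{2}\right) \left(-3 - r\right) = \left(-3 - r\right) \left(5 + r^{2}\right)$)
$96 \left(-39 - 20\right) Z{\left(-7 \right)} = 96 \left(-39 - 20\right) \left(-15 - \left(-7\right)^{3} - -35 - 3 \left(-7\right)^{2}\right) = 96 \left(-39 - 20\right) \left(-15 - -343 + 35 - 147\right) = 96 \left(-59\right) \left(-15 + 343 + 35 - 147\right) = \left(-5664\right) 216 = -1223424$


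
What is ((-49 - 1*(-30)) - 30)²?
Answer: 2401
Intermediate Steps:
((-49 - 1*(-30)) - 30)² = ((-49 + 30) - 30)² = (-19 - 30)² = (-49)² = 2401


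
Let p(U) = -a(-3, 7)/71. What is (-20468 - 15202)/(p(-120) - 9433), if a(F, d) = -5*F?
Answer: 1266285/334879 ≈ 3.7813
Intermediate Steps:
p(U) = -15/71 (p(U) = -(-5*(-3))/71 = -15/71)
(-20468 - 15202)/(p(-120) - 9433) = (-20468 - 15202)/(-15/71 - 9433) = -35670/(-669758/71) = -35670*(-71/669758) = 1266285/334879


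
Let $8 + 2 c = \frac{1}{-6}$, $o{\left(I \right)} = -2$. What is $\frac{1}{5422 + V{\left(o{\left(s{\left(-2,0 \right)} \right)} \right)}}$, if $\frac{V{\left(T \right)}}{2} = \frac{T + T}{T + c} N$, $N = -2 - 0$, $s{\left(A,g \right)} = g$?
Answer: $\frac{73}{395614} \approx 0.00018452$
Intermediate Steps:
$N = -2$ ($N = -2 + 0 = -2$)
$c = - \frac{49}{12}$ ($c = -4 + \frac{1}{2 \left(-6\right)} = -4 + \frac{1}{2} \left(- \frac{1}{6}\right) = -4 - \frac{1}{12} = - \frac{49}{12} \approx -4.0833$)
$V{\left(T \right)} = - \frac{8 T}{- \frac{49}{12} + T}$ ($V{\left(T \right)} = 2 \frac{T + T}{T - \frac{49}{12}} \left(-2\right) = 2 \frac{2 T}{- \frac{49}{12} + T} \left(-2\right) = 2 \left(- \frac{4 T}{- \frac{49}{12} + T}\right) = - \frac{8 T}{- \frac{49}{12} + T}$)
$\frac{1}{5422 + V{\left(o{\left(s{\left(-2,0 \right)} \right)} \right)}} = \frac{1}{5422 - - \frac{192}{-49 + 12 \left(-2\right)}} = \frac{1}{5422 - - \frac{192}{-49 - 24}} = \frac{1}{5422 - - \frac{192}{-73}} = \frac{1}{5422 - \left(-192\right) \left(- \frac{1}{73}\right)} = \frac{1}{5422 - \frac{192}{73}} = \frac{1}{\frac{395614}{73}} = \frac{73}{395614}$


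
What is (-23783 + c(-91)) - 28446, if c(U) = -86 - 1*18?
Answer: -52333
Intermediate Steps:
c(U) = -104 (c(U) = -86 - 18 = -104)
(-23783 + c(-91)) - 28446 = (-23783 - 104) - 28446 = -23887 - 28446 = -52333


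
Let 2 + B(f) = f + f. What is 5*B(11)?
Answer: 100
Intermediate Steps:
B(f) = -2 + 2*f (B(f) = -2 + (f + f) = -2 + 2*f)
5*B(11) = 5*(-2 + 2*11) = 5*(-2 + 22) = 5*20 = 100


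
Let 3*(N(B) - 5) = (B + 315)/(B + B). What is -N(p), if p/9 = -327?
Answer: -5051/981 ≈ -5.1488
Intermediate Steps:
p = -2943 (p = 9*(-327) = -2943)
N(B) = 5 + (315 + B)/(6*B) (N(B) = 5 + ((B + 315)/(B + B))/3 = 5 + ((315 + B)/((2*B)))/3 = 5 + ((315 + B)*(1/(2*B)))/3 = 5 + ((315 + B)/(2*B))/3 = 5 + (315 + B)/(6*B))
-N(p) = -(315 + 31*(-2943))/(6*(-2943)) = -(-1)*(315 - 91233)/(6*2943) = -(-1)*(-90918)/(6*2943) = -1*5051/981 = -5051/981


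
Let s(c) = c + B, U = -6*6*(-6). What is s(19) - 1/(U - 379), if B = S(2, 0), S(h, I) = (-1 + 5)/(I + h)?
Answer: 3424/163 ≈ 21.006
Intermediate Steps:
S(h, I) = 4/(I + h)
U = 216 (U = -36*(-6) = 216)
B = 2 (B = 4/(0 + 2) = 4/2 = 4*(½) = 2)
s(c) = 2 + c (s(c) = c + 2 = 2 + c)
s(19) - 1/(U - 379) = (2 + 19) - 1/(216 - 379) = 21 - 1/(-163) = 21 - 1*(-1/163) = 21 + 1/163 = 3424/163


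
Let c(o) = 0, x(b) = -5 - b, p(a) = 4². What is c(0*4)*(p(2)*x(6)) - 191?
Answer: -191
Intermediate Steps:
p(a) = 16
c(0*4)*(p(2)*x(6)) - 191 = 0*(16*(-5 - 1*6)) - 191 = 0*(16*(-5 - 6)) - 191 = 0*(16*(-11)) - 191 = 0*(-176) - 191 = 0 - 191 = -191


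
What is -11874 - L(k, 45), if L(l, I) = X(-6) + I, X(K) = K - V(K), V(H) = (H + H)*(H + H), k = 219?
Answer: -11769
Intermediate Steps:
V(H) = 4*H² (V(H) = (2*H)*(2*H) = 4*H²)
X(K) = K - 4*K²
L(l, I) = -150 + I (L(l, I) = -6*(1 - 4*(-6)) + I = -6*(1 + 24) + I = -6*25 + I = -150 + I)
-11874 - L(k, 45) = -11874 - (-150 + 45) = -11874 - 1*(-105) = -11874 + 105 = -11769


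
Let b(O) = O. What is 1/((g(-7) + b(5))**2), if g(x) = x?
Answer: 1/4 ≈ 0.25000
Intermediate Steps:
1/((g(-7) + b(5))**2) = 1/((-7 + 5)**2) = 1/((-2)**2) = 1/4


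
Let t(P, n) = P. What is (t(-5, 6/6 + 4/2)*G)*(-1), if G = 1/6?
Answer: 5/6 ≈ 0.83333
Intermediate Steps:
G = 1/6 ≈ 0.16667
(t(-5, 6/6 + 4/2)*G)*(-1) = -5*1/6*(-1) = -5/6*(-1) = 5/6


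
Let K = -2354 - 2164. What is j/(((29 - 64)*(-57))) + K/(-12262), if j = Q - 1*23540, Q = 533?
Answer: -45516404/4077115 ≈ -11.164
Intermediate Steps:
K = -4518
j = -23007 (j = 533 - 1*23540 = 533 - 23540 = -23007)
j/(((29 - 64)*(-57))) + K/(-12262) = -23007*(-1/(57*(29 - 64))) - 4518/(-12262) = -23007/((-35*(-57))) - 4518*(-1/12262) = -23007/1995 + 2259/6131 = -23007*1/1995 + 2259/6131 = -7669/665 + 2259/6131 = -45516404/4077115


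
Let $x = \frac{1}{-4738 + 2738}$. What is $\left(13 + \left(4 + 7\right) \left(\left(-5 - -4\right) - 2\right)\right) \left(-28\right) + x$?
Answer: $\frac{1119999}{2000} \approx 560.0$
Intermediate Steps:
$x = - \frac{1}{2000}$ ($x = \frac{1}{-2000} = - \frac{1}{2000} \approx -0.0005$)
$\left(13 + \left(4 + 7\right) \left(\left(-5 - -4\right) - 2\right)\right) \left(-28\right) + x = \left(13 + \left(4 + 7\right) \left(\left(-5 - -4\right) - 2\right)\right) \left(-28\right) - \frac{1}{2000} = \left(13 + 11 \left(\left(-5 + 4\right) + \left(-6 + 4\right)\right)\right) \left(-28\right) - \frac{1}{2000} = \left(13 + 11 \left(-1 - 2\right)\right) \left(-28\right) - \frac{1}{2000} = \left(13 + 11 \left(-3\right)\right) \left(-28\right) - \frac{1}{2000} = \left(13 - 33\right) \left(-28\right) - \frac{1}{2000} = \left(-20\right) \left(-28\right) - \frac{1}{2000} = 560 - \frac{1}{2000} = \frac{1119999}{2000}$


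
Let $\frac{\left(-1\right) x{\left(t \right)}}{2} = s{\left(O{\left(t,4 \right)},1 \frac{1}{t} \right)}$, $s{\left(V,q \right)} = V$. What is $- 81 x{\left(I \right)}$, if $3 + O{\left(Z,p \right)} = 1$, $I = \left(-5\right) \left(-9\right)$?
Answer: $-324$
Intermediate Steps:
$I = 45$
$O{\left(Z,p \right)} = -2$ ($O{\left(Z,p \right)} = -3 + 1 = -2$)
$x{\left(t \right)} = 4$ ($x{\left(t \right)} = \left(-2\right) \left(-2\right) = 4$)
$- 81 x{\left(I \right)} = \left(-81\right) 4 = -324$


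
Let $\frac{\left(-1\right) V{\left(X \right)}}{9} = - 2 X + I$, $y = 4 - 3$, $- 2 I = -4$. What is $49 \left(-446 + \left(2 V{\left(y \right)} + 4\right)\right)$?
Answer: $-21658$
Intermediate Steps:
$I = 2$ ($I = \left(- \frac{1}{2}\right) \left(-4\right) = 2$)
$y = 1$
$V{\left(X \right)} = -18 + 18 X$ ($V{\left(X \right)} = - 9 \left(- 2 X + 2\right) = - 9 \left(2 - 2 X\right) = -18 + 18 X$)
$49 \left(-446 + \left(2 V{\left(y \right)} + 4\right)\right) = 49 \left(-446 + \left(2 \left(-18 + 18 \cdot 1\right) + 4\right)\right) = 49 \left(-446 + \left(2 \left(-18 + 18\right) + 4\right)\right) = 49 \left(-446 + \left(2 \cdot 0 + 4\right)\right) = 49 \left(-446 + \left(0 + 4\right)\right) = 49 \left(-446 + 4\right) = 49 \left(-442\right) = -21658$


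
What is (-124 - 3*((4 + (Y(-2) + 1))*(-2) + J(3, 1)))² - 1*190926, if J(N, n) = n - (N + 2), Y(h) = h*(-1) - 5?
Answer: -180926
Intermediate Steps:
Y(h) = -5 - h (Y(h) = -h - 5 = -5 - h)
J(N, n) = -2 + n - N (J(N, n) = n - (2 + N) = n + (-2 - N) = -2 + n - N)
(-124 - 3*((4 + (Y(-2) + 1))*(-2) + J(3, 1)))² - 1*190926 = (-124 - 3*((4 + ((-5 - 1*(-2)) + 1))*(-2) + (-2 + 1 - 1*3)))² - 1*190926 = (-124 - 3*((4 + ((-5 + 2) + 1))*(-2) + (-2 + 1 - 3)))² - 190926 = (-124 - 3*((4 + (-3 + 1))*(-2) - 4))² - 190926 = (-124 - 3*((4 - 2)*(-2) - 4))² - 190926 = (-124 - 3*(2*(-2) - 4))² - 190926 = (-124 - 3*(-4 - 4))² - 190926 = (-124 - 3*(-8))² - 190926 = (-124 + 24)² - 190926 = (-100)² - 190926 = 10000 - 190926 = -180926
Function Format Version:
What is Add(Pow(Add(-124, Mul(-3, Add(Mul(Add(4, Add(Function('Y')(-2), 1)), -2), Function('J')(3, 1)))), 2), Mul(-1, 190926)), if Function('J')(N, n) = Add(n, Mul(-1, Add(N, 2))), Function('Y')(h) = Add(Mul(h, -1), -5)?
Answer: -180926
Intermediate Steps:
Function('Y')(h) = Add(-5, Mul(-1, h)) (Function('Y')(h) = Add(Mul(-1, h), -5) = Add(-5, Mul(-1, h)))
Function('J')(N, n) = Add(-2, n, Mul(-1, N)) (Function('J')(N, n) = Add(n, Mul(-1, Add(2, N))) = Add(n, Add(-2, Mul(-1, N))) = Add(-2, n, Mul(-1, N)))
Add(Pow(Add(-124, Mul(-3, Add(Mul(Add(4, Add(Function('Y')(-2), 1)), -2), Function('J')(3, 1)))), 2), Mul(-1, 190926)) = Add(Pow(Add(-124, Mul(-3, Add(Mul(Add(4, Add(Add(-5, Mul(-1, -2)), 1)), -2), Add(-2, 1, Mul(-1, 3))))), 2), Mul(-1, 190926)) = Add(Pow(Add(-124, Mul(-3, Add(Mul(Add(4, Add(Add(-5, 2), 1)), -2), Add(-2, 1, -3)))), 2), -190926) = Add(Pow(Add(-124, Mul(-3, Add(Mul(Add(4, Add(-3, 1)), -2), -4))), 2), -190926) = Add(Pow(Add(-124, Mul(-3, Add(Mul(Add(4, -2), -2), -4))), 2), -190926) = Add(Pow(Add(-124, Mul(-3, Add(Mul(2, -2), -4))), 2), -190926) = Add(Pow(Add(-124, Mul(-3, Add(-4, -4))), 2), -190926) = Add(Pow(Add(-124, Mul(-3, -8)), 2), -190926) = Add(Pow(Add(-124, 24), 2), -190926) = Add(Pow(-100, 2), -190926) = Add(10000, -190926) = -180926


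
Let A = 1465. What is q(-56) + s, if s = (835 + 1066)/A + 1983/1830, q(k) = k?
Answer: -1916657/35746 ≈ -53.619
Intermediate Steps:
s = 85119/35746 (s = (835 + 1066)/1465 + 1983/1830 = 1901*(1/1465) + 1983*(1/1830) = 1901/1465 + 661/610 = 85119/35746 ≈ 2.3812)
q(-56) + s = -56 + 85119/35746 = -1916657/35746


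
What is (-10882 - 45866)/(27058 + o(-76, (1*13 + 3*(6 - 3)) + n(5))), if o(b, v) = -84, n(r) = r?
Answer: -28374/13487 ≈ -2.1038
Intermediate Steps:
(-10882 - 45866)/(27058 + o(-76, (1*13 + 3*(6 - 3)) + n(5))) = (-10882 - 45866)/(27058 - 84) = -56748/26974 = -56748*1/26974 = -28374/13487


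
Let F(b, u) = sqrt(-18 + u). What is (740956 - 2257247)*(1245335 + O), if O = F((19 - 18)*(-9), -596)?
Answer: -1888290252485 - 1516291*I*sqrt(614) ≈ -1.8883e+12 - 3.7572e+7*I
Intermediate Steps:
O = I*sqrt(614) (O = sqrt(-18 - 596) = sqrt(-614) = I*sqrt(614) ≈ 24.779*I)
(740956 - 2257247)*(1245335 + O) = (740956 - 2257247)*(1245335 + I*sqrt(614)) = -1516291*(1245335 + I*sqrt(614)) = -1888290252485 - 1516291*I*sqrt(614)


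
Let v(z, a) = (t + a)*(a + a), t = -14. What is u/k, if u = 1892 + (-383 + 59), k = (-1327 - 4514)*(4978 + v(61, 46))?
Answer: -784/23136201 ≈ -3.3886e-5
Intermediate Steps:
v(z, a) = 2*a*(-14 + a) (v(z, a) = (-14 + a)*(a + a) = (-14 + a)*(2*a) = 2*a*(-14 + a))
k = -46272402 (k = (-1327 - 4514)*(4978 + 2*46*(-14 + 46)) = -5841*(4978 + 2*46*32) = -5841*(4978 + 2944) = -5841*7922 = -46272402)
u = 1568 (u = 1892 - 324 = 1568)
u/k = 1568/(-46272402) = 1568*(-1/46272402) = -784/23136201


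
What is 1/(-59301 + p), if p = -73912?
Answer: -1/133213 ≈ -7.5068e-6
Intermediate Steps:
1/(-59301 + p) = 1/(-59301 - 73912) = 1/(-133213) = -1/133213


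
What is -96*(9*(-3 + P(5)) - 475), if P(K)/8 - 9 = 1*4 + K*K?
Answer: -214464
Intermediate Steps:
P(K) = 104 + 8*K**2 (P(K) = 72 + 8*(1*4 + K*K) = 72 + 8*(4 + K**2) = 72 + (32 + 8*K**2) = 104 + 8*K**2)
-96*(9*(-3 + P(5)) - 475) = -96*(9*(-3 + (104 + 8*5**2)) - 475) = -96*(9*(-3 + (104 + 8*25)) - 475) = -96*(9*(-3 + (104 + 200)) - 475) = -96*(9*(-3 + 304) - 475) = -96*(9*301 - 475) = -96*(2709 - 475) = -96*2234 = -214464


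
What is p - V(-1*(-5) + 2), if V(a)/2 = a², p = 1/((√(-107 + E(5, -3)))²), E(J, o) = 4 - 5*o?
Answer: -8625/88 ≈ -98.011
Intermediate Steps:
p = -1/88 (p = 1/((√(-107 + (4 - 5*(-3))))²) = 1/((√(-107 + (4 + 15)))²) = 1/((√(-107 + 19))²) = 1/((√(-88))²) = 1/((2*I*√22)²) = 1/(-88) = -1/88 ≈ -0.011364)
V(a) = 2*a²
p - V(-1*(-5) + 2) = -1/88 - 2*(-1*(-5) + 2)² = -1/88 - 2*(5 + 2)² = -1/88 - 2*7² = -1/88 - 2*49 = -1/88 - 1*98 = -1/88 - 98 = -8625/88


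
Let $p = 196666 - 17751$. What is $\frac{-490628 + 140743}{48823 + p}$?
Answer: $- \frac{349885}{227738} \approx -1.5363$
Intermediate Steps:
$p = 178915$
$\frac{-490628 + 140743}{48823 + p} = \frac{-490628 + 140743}{48823 + 178915} = - \frac{349885}{227738}$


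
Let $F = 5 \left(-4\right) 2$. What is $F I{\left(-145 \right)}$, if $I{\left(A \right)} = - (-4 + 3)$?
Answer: $-40$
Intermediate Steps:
$I{\left(A \right)} = 1$ ($I{\left(A \right)} = \left(-1\right) \left(-1\right) = 1$)
$F = -40$ ($F = \left(-20\right) 2 = -40$)
$F I{\left(-145 \right)} = \left(-40\right) 1 = -40$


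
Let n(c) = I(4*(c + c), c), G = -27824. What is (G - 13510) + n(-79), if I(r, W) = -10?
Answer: -41344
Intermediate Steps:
n(c) = -10
(G - 13510) + n(-79) = (-27824 - 13510) - 10 = -41334 - 10 = -41344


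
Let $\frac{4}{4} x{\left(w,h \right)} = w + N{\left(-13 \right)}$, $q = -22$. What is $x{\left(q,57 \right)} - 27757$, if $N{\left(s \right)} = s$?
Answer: $-27792$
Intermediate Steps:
$x{\left(w,h \right)} = -13 + w$ ($x{\left(w,h \right)} = w - 13 = -13 + w$)
$x{\left(q,57 \right)} - 27757 = \left(-13 - 22\right) - 27757 = -35 - 27757 = -27792$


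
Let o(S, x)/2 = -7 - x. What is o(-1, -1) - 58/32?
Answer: -221/16 ≈ -13.813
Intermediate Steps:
o(S, x) = -14 - 2*x (o(S, x) = 2*(-7 - x) = -14 - 2*x)
o(-1, -1) - 58/32 = (-14 - 2*(-1)) - 58/32 = (-14 + 2) + (1/32)*(-58) = -12 - 29/16 = -221/16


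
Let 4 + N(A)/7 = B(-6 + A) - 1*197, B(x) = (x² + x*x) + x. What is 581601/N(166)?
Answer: 193867/119371 ≈ 1.6241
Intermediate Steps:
B(x) = x + 2*x² (B(x) = (x² + x²) + x = 2*x² + x = x + 2*x²)
N(A) = -1407 + 7*(-11 + 2*A)*(-6 + A) (N(A) = -28 + 7*((-6 + A)*(1 + 2*(-6 + A)) - 1*197) = -28 + 7*((-6 + A)*(1 + (-12 + 2*A)) - 197) = -28 + 7*((-6 + A)*(-11 + 2*A) - 197) = -28 + 7*((-11 + 2*A)*(-6 + A) - 197) = -28 + 7*(-197 + (-11 + 2*A)*(-6 + A)) = -28 + (-1379 + 7*(-11 + 2*A)*(-6 + A)) = -1407 + 7*(-11 + 2*A)*(-6 + A))
581601/N(166) = 581601/(-945 - 161*166 + 14*166²) = 581601/(-945 - 26726 + 14*27556) = 581601/(-945 - 26726 + 385784) = 581601/358113 = 581601*(1/358113) = 193867/119371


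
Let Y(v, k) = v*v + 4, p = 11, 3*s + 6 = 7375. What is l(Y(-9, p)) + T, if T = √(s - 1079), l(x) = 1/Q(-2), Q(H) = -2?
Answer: -½ + 2*√3099/3 ≈ 36.612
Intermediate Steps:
s = 7369/3 (s = -2 + (⅓)*7375 = -2 + 7375/3 = 7369/3 ≈ 2456.3)
Y(v, k) = 4 + v² (Y(v, k) = v² + 4 = 4 + v²)
l(x) = -½ (l(x) = 1/(-2) = -½)
T = 2*√3099/3 (T = √(7369/3 - 1079) = √(4132/3) = 2*√3099/3 ≈ 37.112)
l(Y(-9, p)) + T = -½ + 2*√3099/3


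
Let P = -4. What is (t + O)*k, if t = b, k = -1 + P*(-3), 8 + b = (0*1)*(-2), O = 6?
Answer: -22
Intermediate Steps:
b = -8 (b = -8 + (0*1)*(-2) = -8 + 0*(-2) = -8 + 0 = -8)
k = 11 (k = -1 - 4*(-3) = -1 + 12 = 11)
t = -8
(t + O)*k = (-8 + 6)*11 = -2*11 = -22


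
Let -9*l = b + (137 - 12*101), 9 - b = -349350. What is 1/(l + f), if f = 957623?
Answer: 9/8270323 ≈ 1.0882e-6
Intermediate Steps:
b = 349359 (b = 9 - 1*(-349350) = 9 + 349350 = 349359)
l = -348284/9 (l = -(349359 + (137 - 12*101))/9 = -(349359 + (137 - 1212))/9 = -(349359 - 1075)/9 = -1/9*348284 = -348284/9 ≈ -38698.)
1/(l + f) = 1/(-348284/9 + 957623) = 1/(8270323/9) = 9/8270323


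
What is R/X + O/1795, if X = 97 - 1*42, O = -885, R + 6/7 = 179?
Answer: 379528/138215 ≈ 2.7459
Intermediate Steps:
R = 1247/7 (R = -6/7 + 179 = 1247/7 ≈ 178.14)
X = 55 (X = 97 - 42 = 55)
R/X + O/1795 = (1247/7)/55 - 885/1795 = (1247/7)*(1/55) - 885*1/1795 = 1247/385 - 177/359 = 379528/138215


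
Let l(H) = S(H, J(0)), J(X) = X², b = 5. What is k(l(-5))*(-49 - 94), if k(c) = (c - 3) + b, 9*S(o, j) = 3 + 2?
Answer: -3289/9 ≈ -365.44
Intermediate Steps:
S(o, j) = 5/9 (S(o, j) = (3 + 2)/9 = (⅑)*5 = 5/9)
l(H) = 5/9
k(c) = 2 + c (k(c) = (c - 3) + 5 = (-3 + c) + 5 = 2 + c)
k(l(-5))*(-49 - 94) = (2 + 5/9)*(-49 - 94) = (23/9)*(-143) = -3289/9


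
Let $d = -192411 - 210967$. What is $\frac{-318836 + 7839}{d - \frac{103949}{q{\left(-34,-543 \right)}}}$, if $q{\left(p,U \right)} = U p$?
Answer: $\frac{5741626614}{7447268585} \approx 0.77097$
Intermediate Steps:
$d = -403378$
$\frac{-318836 + 7839}{d - \frac{103949}{q{\left(-34,-543 \right)}}} = \frac{-318836 + 7839}{-403378 - \frac{103949}{\left(-543\right) \left(-34\right)}} = - \frac{310997}{-403378 - \frac{103949}{18462}} = - \frac{310997}{- \frac{7447268585}{18462}} = \left(-310997\right) \left(- \frac{18462}{7447268585}\right) = \frac{5741626614}{7447268585}$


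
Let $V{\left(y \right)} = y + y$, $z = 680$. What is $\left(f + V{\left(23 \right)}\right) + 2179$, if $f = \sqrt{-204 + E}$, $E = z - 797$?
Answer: $2225 + i \sqrt{321} \approx 2225.0 + 17.916 i$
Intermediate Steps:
$V{\left(y \right)} = 2 y$
$E = -117$ ($E = 680 - 797 = -117$)
$f = i \sqrt{321}$ ($f = \sqrt{-204 - 117} = \sqrt{-321} = i \sqrt{321} \approx 17.916 i$)
$\left(f + V{\left(23 \right)}\right) + 2179 = \left(i \sqrt{321} + 2 \cdot 23\right) + 2179 = \left(i \sqrt{321} + 46\right) + 2179 = \left(46 + i \sqrt{321}\right) + 2179 = 2225 + i \sqrt{321}$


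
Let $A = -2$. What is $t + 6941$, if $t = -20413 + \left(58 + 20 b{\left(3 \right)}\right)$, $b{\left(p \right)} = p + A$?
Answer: $-13394$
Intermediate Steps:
$b{\left(p \right)} = -2 + p$ ($b{\left(p \right)} = p - 2 = -2 + p$)
$t = -20335$ ($t = -20413 + \left(58 + 20 \left(-2 + 3\right)\right) = -20413 + \left(58 + 20 \cdot 1\right) = -20413 + \left(58 + 20\right) = -20413 + 78 = -20335$)
$t + 6941 = -20335 + 6941 = -13394$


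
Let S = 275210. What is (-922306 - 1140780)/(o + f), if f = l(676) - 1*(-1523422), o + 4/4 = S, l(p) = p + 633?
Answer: -1031543/899970 ≈ -1.1462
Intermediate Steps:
l(p) = 633 + p
o = 275209 (o = -1 + 275210 = 275209)
f = 1524731 (f = (633 + 676) - 1*(-1523422) = 1309 + 1523422 = 1524731)
(-922306 - 1140780)/(o + f) = (-922306 - 1140780)/(275209 + 1524731) = -2063086/1799940 = -2063086*1/1799940 = -1031543/899970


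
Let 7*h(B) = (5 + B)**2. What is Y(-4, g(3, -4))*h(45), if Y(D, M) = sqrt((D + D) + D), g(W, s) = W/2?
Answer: 5000*I*sqrt(3)/7 ≈ 1237.2*I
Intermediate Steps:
g(W, s) = W/2 (g(W, s) = W*(1/2) = W/2)
Y(D, M) = sqrt(3)*sqrt(D) (Y(D, M) = sqrt(2*D + D) = sqrt(3*D) = sqrt(3)*sqrt(D))
h(B) = (5 + B)**2/7
Y(-4, g(3, -4))*h(45) = (sqrt(3)*sqrt(-4))*((5 + 45)**2/7) = (sqrt(3)*(2*I))*((1/7)*50**2) = (2*I*sqrt(3))*((1/7)*2500) = (2*I*sqrt(3))*(2500/7) = 5000*I*sqrt(3)/7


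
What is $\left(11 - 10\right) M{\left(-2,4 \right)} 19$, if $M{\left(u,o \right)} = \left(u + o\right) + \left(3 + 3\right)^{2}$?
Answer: $722$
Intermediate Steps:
$M{\left(u,o \right)} = 36 + o + u$ ($M{\left(u,o \right)} = \left(o + u\right) + 6^{2} = \left(o + u\right) + 36 = 36 + o + u$)
$\left(11 - 10\right) M{\left(-2,4 \right)} 19 = \left(11 - 10\right) \left(36 + 4 - 2\right) 19 = \left(11 - 10\right) 38 \cdot 19 = 1 \cdot 38 \cdot 19 = 38 \cdot 19 = 722$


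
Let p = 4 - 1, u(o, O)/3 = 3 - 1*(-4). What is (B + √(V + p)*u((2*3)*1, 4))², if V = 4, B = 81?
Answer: 9648 + 3402*√7 ≈ 18649.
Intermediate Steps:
u(o, O) = 21 (u(o, O) = 3*(3 - 1*(-4)) = 3*(3 + 4) = 3*7 = 21)
p = 3
(B + √(V + p)*u((2*3)*1, 4))² = (81 + √(4 + 3)*21)² = (81 + √7*21)² = (81 + 21*√7)²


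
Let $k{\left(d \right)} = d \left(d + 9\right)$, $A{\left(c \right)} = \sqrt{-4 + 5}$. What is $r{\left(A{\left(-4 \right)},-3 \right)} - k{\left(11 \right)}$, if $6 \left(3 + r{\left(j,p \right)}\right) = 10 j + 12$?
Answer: $- \frac{658}{3} \approx -219.33$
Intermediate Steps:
$A{\left(c \right)} = 1$ ($A{\left(c \right)} = \sqrt{1} = 1$)
$r{\left(j,p \right)} = -1 + \frac{5 j}{3}$ ($r{\left(j,p \right)} = -3 + \frac{10 j + 12}{6} = -3 + \frac{12 + 10 j}{6} = -3 + \left(2 + \frac{5 j}{3}\right) = -1 + \frac{5 j}{3}$)
$k{\left(d \right)} = d \left(9 + d\right)$
$r{\left(A{\left(-4 \right)},-3 \right)} - k{\left(11 \right)} = \left(-1 + \frac{5}{3} \cdot 1\right) - 11 \left(9 + 11\right) = \left(-1 + \frac{5}{3}\right) - 11 \cdot 20 = \frac{2}{3} - 220 = - \frac{658}{3}$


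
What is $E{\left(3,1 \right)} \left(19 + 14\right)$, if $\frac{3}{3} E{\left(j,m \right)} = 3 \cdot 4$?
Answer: $396$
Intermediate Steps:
$E{\left(j,m \right)} = 12$ ($E{\left(j,m \right)} = 3 \cdot 4 = 12$)
$E{\left(3,1 \right)} \left(19 + 14\right) = 12 \left(19 + 14\right) = 12 \cdot 33 = 396$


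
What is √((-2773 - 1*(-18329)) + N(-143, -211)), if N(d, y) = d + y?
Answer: √15202 ≈ 123.30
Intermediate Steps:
√((-2773 - 1*(-18329)) + N(-143, -211)) = √((-2773 - 1*(-18329)) + (-143 - 211)) = √((-2773 + 18329) - 354) = √(15556 - 354) = √15202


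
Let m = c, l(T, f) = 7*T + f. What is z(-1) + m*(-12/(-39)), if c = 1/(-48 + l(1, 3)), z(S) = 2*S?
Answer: -496/247 ≈ -2.0081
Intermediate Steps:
l(T, f) = f + 7*T
c = -1/38 (c = 1/(-48 + (3 + 7*1)) = 1/(-48 + (3 + 7)) = 1/(-48 + 10) = 1/(-38) = -1/38 ≈ -0.026316)
m = -1/38 ≈ -0.026316
z(-1) + m*(-12/(-39)) = 2*(-1) - (-6)/(19*(-39)) = -2 - (-6)*(-1)/(19*39) = -2 - 1/38*4/13 = -2 - 2/247 = -496/247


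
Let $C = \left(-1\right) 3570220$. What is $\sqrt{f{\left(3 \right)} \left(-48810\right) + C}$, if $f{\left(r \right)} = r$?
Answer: $35 i \sqrt{3034} \approx 1927.9 i$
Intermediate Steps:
$C = -3570220$
$\sqrt{f{\left(3 \right)} \left(-48810\right) + C} = \sqrt{3 \left(-48810\right) - 3570220} = \sqrt{-146430 - 3570220} = \sqrt{-3716650} = 35 i \sqrt{3034}$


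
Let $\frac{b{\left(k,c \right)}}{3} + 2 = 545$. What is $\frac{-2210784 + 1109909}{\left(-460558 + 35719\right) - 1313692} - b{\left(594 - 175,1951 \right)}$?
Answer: $- \frac{2830966124}{1738531} \approx -1628.4$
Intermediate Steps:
$b{\left(k,c \right)} = 1629$ ($b{\left(k,c \right)} = -6 + 3 \cdot 545 = -6 + 1635 = 1629$)
$\frac{-2210784 + 1109909}{\left(-460558 + 35719\right) - 1313692} - b{\left(594 - 175,1951 \right)} = \frac{-2210784 + 1109909}{\left(-460558 + 35719\right) - 1313692} - 1629 = - \frac{1100875}{-424839 - 1313692} - 1629 = - \frac{1100875}{-1738531} - 1629 = \left(-1100875\right) \left(- \frac{1}{1738531}\right) - 1629 = \frac{1100875}{1738531} - 1629 = - \frac{2830966124}{1738531}$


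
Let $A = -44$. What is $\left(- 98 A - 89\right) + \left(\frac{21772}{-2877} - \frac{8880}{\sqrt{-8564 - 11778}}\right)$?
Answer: $\frac{12127799}{2877} + \frac{4440 i \sqrt{20342}}{10171} \approx 4215.4 + 62.261 i$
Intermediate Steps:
$\left(- 98 A - 89\right) + \left(\frac{21772}{-2877} - \frac{8880}{\sqrt{-8564 - 11778}}\right) = \left(\left(-98\right) \left(-44\right) - 89\right) + \left(\frac{21772}{-2877} - \frac{8880}{\sqrt{-8564 - 11778}}\right) = \left(4312 - 89\right) + \left(21772 \left(- \frac{1}{2877}\right) - \frac{8880}{\sqrt{-20342}}\right) = 4223 - \left(\frac{21772}{2877} + \frac{8880}{i \sqrt{20342}}\right) = 4223 - \left(\frac{21772}{2877} + 8880 \left(- \frac{i \sqrt{20342}}{20342}\right)\right) = 4223 - \left(\frac{21772}{2877} - \frac{4440 i \sqrt{20342}}{10171}\right) = \frac{12127799}{2877} + \frac{4440 i \sqrt{20342}}{10171}$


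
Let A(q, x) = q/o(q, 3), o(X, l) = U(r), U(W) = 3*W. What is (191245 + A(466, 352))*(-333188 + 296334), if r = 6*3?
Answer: -190308454192/27 ≈ -7.0485e+9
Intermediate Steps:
r = 18
o(X, l) = 54 (o(X, l) = 3*18 = 54)
A(q, x) = q/54
(191245 + A(466, 352))*(-333188 + 296334) = (191245 + (1/54)*466)*(-333188 + 296334) = (191245 + 233/27)*(-36854) = (5163848/27)*(-36854) = -190308454192/27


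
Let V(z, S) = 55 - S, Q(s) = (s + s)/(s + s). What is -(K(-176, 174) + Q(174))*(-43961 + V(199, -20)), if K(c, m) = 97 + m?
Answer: 11936992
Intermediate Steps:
Q(s) = 1 (Q(s) = (2*s)/((2*s)) = (2*s)*(1/(2*s)) = 1)
-(K(-176, 174) + Q(174))*(-43961 + V(199, -20)) = -((97 + 174) + 1)*(-43961 + (55 - 1*(-20))) = -(271 + 1)*(-43961 + (55 + 20)) = -272*(-43961 + 75) = -272*(-43886) = -1*(-11936992) = 11936992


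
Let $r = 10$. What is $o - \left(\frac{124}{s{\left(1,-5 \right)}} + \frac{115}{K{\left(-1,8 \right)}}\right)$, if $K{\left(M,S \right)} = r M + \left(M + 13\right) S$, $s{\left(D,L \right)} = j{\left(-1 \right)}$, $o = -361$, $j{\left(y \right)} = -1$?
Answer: $- \frac{20497}{86} \approx -238.34$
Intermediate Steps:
$s{\left(D,L \right)} = -1$
$K{\left(M,S \right)} = 10 M + S \left(13 + M\right)$ ($K{\left(M,S \right)} = 10 M + \left(M + 13\right) S = 10 M + \left(13 + M\right) S = 10 M + S \left(13 + M\right)$)
$o - \left(\frac{124}{s{\left(1,-5 \right)}} + \frac{115}{K{\left(-1,8 \right)}}\right) = -361 - \left(\frac{124}{-1} + \frac{115}{10 \left(-1\right) + 13 \cdot 8 - 8}\right) = -361 - \left(124 \left(-1\right) + \frac{115}{-10 + 104 - 8}\right) = -361 - \left(-124 + \frac{115}{86}\right) = -361 - - \frac{10549}{86} = -361 + \frac{10549}{86} = - \frac{20497}{86}$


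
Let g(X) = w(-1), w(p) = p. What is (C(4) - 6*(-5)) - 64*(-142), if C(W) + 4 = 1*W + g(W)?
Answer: 9117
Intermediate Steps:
g(X) = -1
C(W) = -5 + W (C(W) = -4 + (1*W - 1) = -4 + (W - 1) = -4 + (-1 + W) = -5 + W)
(C(4) - 6*(-5)) - 64*(-142) = ((-5 + 4) - 6*(-5)) - 64*(-142) = (-1 + 30) + 9088 = 29 + 9088 = 9117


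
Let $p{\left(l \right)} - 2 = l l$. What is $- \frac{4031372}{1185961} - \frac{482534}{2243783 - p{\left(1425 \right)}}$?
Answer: $- \frac{19345643719}{3416144634} \approx -5.663$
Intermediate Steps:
$p{\left(l \right)} = 2 + l^{2}$ ($p{\left(l \right)} = 2 + l l = 2 + l^{2}$)
$- \frac{4031372}{1185961} - \frac{482534}{2243783 - p{\left(1425 \right)}} = - \frac{4031372}{1185961} - \frac{482534}{2243783 - \left(2 + 1425^{2}\right)} = \left(-4031372\right) \frac{1}{1185961} - \frac{482534}{2243783 - \left(2 + 2030625\right)} = - \frac{108956}{32053} - \frac{482534}{2243783 - 2030627} = - \frac{108956}{32053} - \frac{482534}{213156} = - \frac{108956}{32053} - \frac{241267}{106578} = - \frac{19345643719}{3416144634}$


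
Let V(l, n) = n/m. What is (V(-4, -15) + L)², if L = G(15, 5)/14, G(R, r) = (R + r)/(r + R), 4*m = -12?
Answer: 5041/196 ≈ 25.719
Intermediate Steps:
m = -3 (m = (¼)*(-12) = -3)
V(l, n) = -n/3 (V(l, n) = n/(-3) = n*(-⅓) = -n/3)
G(R, r) = 1 (G(R, r) = (R + r)/(R + r) = 1)
L = 1/14 ≈ 0.071429
(V(-4, -15) + L)² = (-⅓*(-15) + 1/14)² = (5 + 1/14)² = (71/14)² = 5041/196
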